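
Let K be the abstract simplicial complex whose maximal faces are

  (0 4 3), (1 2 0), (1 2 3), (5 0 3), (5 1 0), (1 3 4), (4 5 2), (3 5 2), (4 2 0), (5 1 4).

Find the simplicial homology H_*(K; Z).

H_0 = Z,  H_1 = Z/2,  H_2 = 0.

Order the vertices as 0 < 1 < 2 < 3 < 4 < 5. Listing each simplex with vertices in this order, K has dimension 2 with simplices:

  0-simplices (6): [0], [1], [2], [3], [4], [5]
  1-simplices (15): [0,1], [0,2], [0,3], [0,4], [0,5], [1,2], [1,3], [1,4], [1,5], [2,3], [2,4], [2,5], [3,4], [3,5], [4,5]
  2-simplices (10): [0,1,2], [0,1,5], [0,2,4], [0,3,4], [0,3,5], [1,2,3], [1,3,4], [1,4,5], [2,3,5], [2,4,5]

giving chain groups C_0 ≅ Z^6, C_1 ≅ Z^15, C_2 ≅ Z^10.

∂_1: C_1 → C_0 is given by ∂[p,q] = [q] − [p]. For instance
  ∂[2,3] = [3] − [2].
This gives a 6×15 integer matrix of rank 5; reducing to Smith normal form yields diagonal entries (1,1,1,1,1).

Boundary ∂_2: C_2 → C_1 sends each 2-simplex [p,q,r] to [q,r] − [p,r] + [p,q]. For instance
  ∂[2,3,5] = [3,5] − [2,5] + [2,3],
  ∂[1,4,5] = [4,5] − [1,5] + [1,4].
As a 15×10 matrix over Z this has rank 10, with invariant factors (1,1,1,1,1,1,1,1,1,2).

From H_k ≅ ker(∂_k) / im(∂_{k+1}) we obtain:

  H_0: rank C_0 − rank ∂_1 = 6 − 5 = 1, and the invariant factors of ∂_1 are all 1, so H_0 = Z.
  H_1: rank ker ∂_1 − rank ∂_2 = (15 − 5) − 10 = 0, and ∂_2 has invariant factor 2 > 1, so H_1 = Z/2.
  H_2: rank ker ∂_2 − rank ∂_3 = (10 − 10) − 0 = 0, and there is no ∂_3, so H_2 = 0.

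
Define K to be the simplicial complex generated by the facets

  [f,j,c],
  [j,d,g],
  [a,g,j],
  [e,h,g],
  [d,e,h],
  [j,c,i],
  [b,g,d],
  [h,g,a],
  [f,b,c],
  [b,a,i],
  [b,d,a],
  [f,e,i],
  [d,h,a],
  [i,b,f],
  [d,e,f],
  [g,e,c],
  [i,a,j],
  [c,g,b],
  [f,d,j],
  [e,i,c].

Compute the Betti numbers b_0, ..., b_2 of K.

b_0 = 1, b_1 = 1, b_2 = 0.

We work with the vertex ordering a < b < c < d < e < f < g < h < i < j. The simplices of K, each written with vertices in increasing order, are:

  0-simplices (10): a, b, c, d, e, f, g, h, i, j
  1-simplices (30): ab, ad, ag, ah, ai, aj, bc, bd, bf, bg, bi, ce, cf, cg, ci, cj, de, df, dg, dh, dj, ef, eg, eh, ei, fi, fj, gh, gj, ij
  2-simplices (20): abd, abi, adh, agh, agj, aij, bcf, bcg, bdg, bfi, ceg, cei, cfj, cij, def, deh, dfj, dgj, efi, egh

so the chain groups are C_0 ≅ Z^10, C_1 ≅ Z^30, C_2 ≅ Z^20.

Boundary ∂_1: C_1 → C_0 maps an edge to its endpoints' difference, ∂[p,q] = q − p.
The resulting 10×30 matrix has rank 9, and its Smith normal form has invariant factors (1,1,1,1,1,1,1,1,1).

The boundary map ∂_2: C_2 → C_1 sends each 2-simplex [p,q,r] to [q,r] − [p,r] + [p,q]. For instance
  ∂abi = bi − ai + ab,
  ∂aij = ij − aj + ai.
The 30×20 boundary matrix has rank 20 and Smith normal form diag(1,1,1,1,1,1,1,1,1,1,1,1,1,1,1,1,1,1,1,2).

Now H_k = ker ∂_k / im ∂_{k+1}, so:

  H_0: rank C_0 − rank ∂_1 = 10 − 9 = 1, and the invariant factors of ∂_1 are all 1, so H_0 ≅ Z.
  H_1: rank ker ∂_1 − rank ∂_2 = (30 − 9) − 20 = 1, and ∂_2 has invariant factor 2 > 1, so H_1 ≅ Z ⊕ Z_2.
  H_2: rank ker ∂_2 − rank ∂_3 = (20 − 20) − 0 = 0, and there is no ∂_3, so H_2 ≅ 0.

As a check, the Euler characteristic is 10 − 30 + 20 = 0, which agrees with 1 − 1 + 0 = 0.

Hence the Betti numbers are b_0 = 1, b_1 = 1, b_2 = 0.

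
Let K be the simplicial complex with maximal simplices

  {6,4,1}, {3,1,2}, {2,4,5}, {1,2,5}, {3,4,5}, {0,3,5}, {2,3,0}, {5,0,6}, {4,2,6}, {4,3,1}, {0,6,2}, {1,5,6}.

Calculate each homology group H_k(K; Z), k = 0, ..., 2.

H_0 = Z,  H_1 = Z/2,  H_2 = 0.

K has 7 vertices, 18 edges, 12 triangles.
rank ∂_0 = 0, rank ∂_1 = 6 ⇒ b_0 = 7 − 0 − 6 = 1; all invariant factors of ∂_1 are 1 so no torsion. So H_0 ≅ Z.
rank ∂_1 = 6, rank ∂_2 = 12 ⇒ b_1 = 18 − 6 − 12 = 0; ∂_2 has invariant factor(s) [2] giving torsion. So H_1 ≅ Z/2.
rank ∂_2 = 12, rank ∂_3 = 0 ⇒ b_2 = 12 − 12 − 0 = 0. So H_2 ≅ 0.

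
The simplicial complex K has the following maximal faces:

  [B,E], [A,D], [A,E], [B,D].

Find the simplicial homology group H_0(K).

Take the total order A < B < D < E on the vertex set. Then K (dimension 1) consists of the simplices:

  0-simplices (4): A, B, D, E
  1-simplices (4): AD, AE, BD, BE

giving chain groups C_0 ≅ Z^4, C_1 ≅ Z^4.

∂_1: C_1 → C_0 sends each edge [p,q] (with p < q) to q − p. For instance
  ∂BE = E − B.
This gives a 4×4 integer matrix of rank 3; reducing to Smith normal form yields diagonal entries (1,1,1).

Now H_k = ker ∂_k / im ∂_{k+1}, so:

  H_0: rank C_0 − rank ∂_1 = 4 − 3 = 1, and the invariant factors of ∂_1 are all 1, so H_0 ≅ Z.

H_0 = Z.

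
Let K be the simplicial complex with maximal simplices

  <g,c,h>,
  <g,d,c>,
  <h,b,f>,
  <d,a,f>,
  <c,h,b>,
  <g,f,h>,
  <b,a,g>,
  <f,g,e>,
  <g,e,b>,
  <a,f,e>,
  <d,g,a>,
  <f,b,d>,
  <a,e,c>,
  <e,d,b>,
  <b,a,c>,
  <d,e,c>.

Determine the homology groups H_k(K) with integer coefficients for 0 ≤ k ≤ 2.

H_0 ≅ Z,  H_1 ≅ Z^2,  H_2 ≅ Z.

K has 8 vertices, 24 edges, 16 triangles.
rank ∂_0 = 0, rank ∂_1 = 7 ⇒ b_0 = 8 − 0 − 7 = 1; all invariant factors of ∂_1 are 1 so no torsion. So H_0 ≅ Z.
rank ∂_1 = 7, rank ∂_2 = 15 ⇒ b_1 = 24 − 7 − 15 = 2; all invariant factors of ∂_2 are 1 so no torsion. So H_1 ≅ Z^2.
rank ∂_2 = 15, rank ∂_3 = 0 ⇒ b_2 = 16 − 15 − 0 = 1. So H_2 ≅ Z.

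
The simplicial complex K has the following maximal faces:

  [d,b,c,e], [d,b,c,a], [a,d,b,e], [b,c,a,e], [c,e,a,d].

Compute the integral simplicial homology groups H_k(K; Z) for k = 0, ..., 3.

Fix the vertex order a < b < c < d < e and write every simplex with vertices in increasing order. Then dim K = 3 and the simplices of K are:

  0-simplices (5): a, b, c, d, e
  1-simplices (10): ab, ac, ad, ae, bc, bd, be, cd, ce, de
  2-simplices (10): abc, abd, abe, acd, ace, ade, bcd, bce, bde, cde
  3-simplices (5): abcd, abce, abde, acde, bcde

so the chain groups are C_0 ≅ Z^5, C_1 ≅ Z^10, C_2 ≅ Z^10, C_3 ≅ Z^5.

Boundary ∂_1: C_1 → C_0 sends each edge [p,q] (with p < q) to q − p.
The resulting 5×10 matrix has rank 4, and its Smith normal form has invariant factors (1,1,1,1).

The boundary map ∂_2: C_2 → C_1 acts by ∂[p,q,r] = [q,r] − [p,r] + [p,q]. For instance
  ∂acd = cd − ad + ac,
  ∂abd = bd − ad + ab.
The 10×10 boundary matrix has rank 6 and Smith normal form diag(1,1,1,1,1,1).

Boundary ∂_3: C_3 → C_2 sends each 3-simplex σ to the alternating sum Σ_i (−1)^i (σ with its i-th vertex removed). For instance
  ∂abcd = bcd − acd + abd − abc,
  ∂acde = cde − ade + ace − acd.
This gives a 10×5 integer matrix of rank 4; reducing to Smith normal form yields diagonal entries (1,1,1,1).

From H_k ≅ ker(∂_k) / im(∂_{k+1}) we obtain:

  H_0: rank C_0 − rank ∂_1 = 5 − 4 = 1, and the invariant factors of ∂_1 are all 1, so H_0 ≅ Z.
  H_1: rank ker ∂_1 − rank ∂_2 = (10 − 4) − 6 = 0, and the invariant factors of ∂_2 are all 1, so H_1 ≅ 0.
  H_2: rank ker ∂_2 − rank ∂_3 = (10 − 6) − 4 = 0, and the invariant factors of ∂_3 are all 1, so H_2 ≅ 0.
  H_3: rank ker ∂_3 − rank ∂_4 = (5 − 4) − 0 = 1, and there is no ∂_4, so H_3 ≅ Z.

As a check, the Euler characteristic is 5 − 10 + 10 − 5 = 0, which agrees with 1 − 0 + 0 − 1 = 0.
(K is a triangulation of the 3-sphere S^3.)

H_0 = Z,  H_1 = 0,  H_2 = 0,  H_3 = Z.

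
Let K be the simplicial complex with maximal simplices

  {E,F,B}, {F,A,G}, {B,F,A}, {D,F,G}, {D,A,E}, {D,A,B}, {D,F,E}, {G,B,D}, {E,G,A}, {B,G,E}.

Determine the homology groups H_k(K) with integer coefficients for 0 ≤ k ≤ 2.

We work with the vertex ordering A < B < D < E < F < G. The simplices of K, each written with vertices in increasing order, are:

  0-simplices (6): A, B, D, E, F, G
  1-simplices (15): AB, AD, AE, AF, AG, BD, BE, BF, BG, DE, DF, DG, EF, EG, FG
  2-simplices (10): ABD, ABF, ADE, AEG, AFG, BDG, BEF, BEG, DEF, DFG

Hence C_0 ≅ Z^6, C_1 ≅ Z^15, C_2 ≅ Z^10.

The boundary map ∂_1: C_1 → C_0 maps an edge to its endpoints' difference, ∂[p,q] = q − p. For instance
  ∂BD = D − B.
This gives a 6×15 integer matrix of rank 5; reducing to Smith normal form yields diagonal entries (1,1,1,1,1).

The boundary map ∂_2: C_2 → C_1 sends each 2-simplex [p,q,r] to [q,r] − [p,r] + [p,q]. For instance
  ∂DEF = EF − DF + DE,
  ∂AEG = EG − AG + AE.
This gives a 15×10 integer matrix of rank 10; reducing to Smith normal form yields diagonal entries (1,1,1,1,1,1,1,1,1,2).

Now H_k = ker ∂_k / im ∂_{k+1}, so:

  H_0: rank C_0 − rank ∂_1 = 6 − 5 = 1, and the invariant factors of ∂_1 are all 1, so H_0 ≅ Z.
  H_1: rank ker ∂_1 − rank ∂_2 = (15 − 5) − 10 = 0, and ∂_2 has invariant factor 2 > 1, so H_1 ≅ Z/2Z.
  H_2: rank ker ∂_2 − rank ∂_3 = (10 − 10) − 0 = 0, and there is no ∂_3, so H_2 ≅ 0.

H_0 = Z,  H_1 = Z/2Z,  H_2 = 0.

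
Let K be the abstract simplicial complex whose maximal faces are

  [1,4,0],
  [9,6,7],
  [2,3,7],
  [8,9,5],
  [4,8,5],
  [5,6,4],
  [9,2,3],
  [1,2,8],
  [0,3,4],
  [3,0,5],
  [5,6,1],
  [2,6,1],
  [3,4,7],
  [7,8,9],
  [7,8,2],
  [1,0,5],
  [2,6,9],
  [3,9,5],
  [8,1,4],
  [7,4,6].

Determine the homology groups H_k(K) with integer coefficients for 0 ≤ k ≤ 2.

H_0 ≅ Z,  H_1 ≅ Z ⊕ Z/2,  H_2 = 0.

Fix the vertex order 0 < 1 < 2 < 3 < 4 < 5 < 6 < 7 < 8 < 9 and write every simplex with vertices in increasing order. Then dim K = 2 and the simplices of K are:

  0-simplices (10): [0], [1], [2], [3], [4], [5], [6], [7], [8], [9]
  1-simplices (30): (30 of them)
  2-simplices (20): (20 of them)

so the chain groups are C_0 ≅ Z^10, C_1 ≅ Z^30, C_2 ≅ Z^20.

Boundary ∂_1: C_1 → C_0 sends each edge [p,q] (with p < q) to q − p. For instance
  ∂[2,3] = [3] − [2].
As a 10×30 matrix over Z this has rank 9, with invariant factors (1,1,1,1,1,1,1,1,1).

Boundary ∂_2: C_2 → C_1 maps a triangle to the signed sum of its edges. For instance
  ∂[4,6,7] = [6,7] − [4,7] + [4,6],
  ∂[6,7,9] = [7,9] − [6,9] + [6,7].
The 30×20 boundary matrix has rank 20 and Smith normal form diag(1,1,1,1,1,1,1,1,1,1,1,1,1,1,1,1,1,1,1,2).

Reading off H_k = ker ∂_k / im ∂_{k+1}:

  H_0: rank C_0 − rank ∂_1 = 10 − 9 = 1, and the invariant factors of ∂_1 are all 1, so H_0 ≅ Z.
  H_1: rank ker ∂_1 − rank ∂_2 = (30 − 9) − 20 = 1, and ∂_2 has invariant factor 2 > 1, so H_1 ≅ Z ⊕ Z/2.
  H_2: rank ker ∂_2 − rank ∂_3 = (20 − 20) − 0 = 0, and there is no ∂_3, so H_2 ≅ 0.

As a check, the Euler characteristic is 10 − 30 + 20 = 0, which agrees with 1 − 1 + 0 = 0.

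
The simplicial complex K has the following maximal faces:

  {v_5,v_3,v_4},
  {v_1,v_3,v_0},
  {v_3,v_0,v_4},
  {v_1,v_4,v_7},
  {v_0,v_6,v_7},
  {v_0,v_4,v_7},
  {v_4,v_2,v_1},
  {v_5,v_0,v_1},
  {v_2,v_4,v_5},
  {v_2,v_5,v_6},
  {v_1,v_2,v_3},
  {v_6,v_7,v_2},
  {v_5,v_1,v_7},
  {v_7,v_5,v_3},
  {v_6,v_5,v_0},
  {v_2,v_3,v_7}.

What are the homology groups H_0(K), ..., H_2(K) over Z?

We work with the vertex ordering v_0 < v_1 < v_2 < v_3 < v_4 < v_5 < v_6 < v_7. The simplices of K, each written with vertices in increasing order, are:

  0-simplices (8): [v_0], [v_1], [v_2], [v_3], [v_4], [v_5], [v_6], [v_7]
  1-simplices (24): (24 of them)
  2-simplices (16): (16 of them)

giving chain groups C_0 ≅ Z^8, C_1 ≅ Z^24, C_2 ≅ Z^16.

∂_1: C_1 → C_0 maps an edge to its endpoints' difference, ∂[p,q] = q − p. For instance
  ∂[v_1,v_7] = [v_7] − [v_1].
The resulting 8×24 matrix has rank 7, and its Smith normal form has invariant factors (1,1,1,1,1,1,1).

The boundary map ∂_2: C_2 → C_1 acts by ∂[p,q,r] = [q,r] − [p,r] + [p,q]. For instance
  ∂[v_0,v_1,v_5] = [v_1,v_5] − [v_0,v_5] + [v_0,v_1],
  ∂[v_3,v_4,v_5] = [v_4,v_5] − [v_3,v_5] + [v_3,v_4].
The resulting 24×16 matrix has rank 15, and its Smith normal form has invariant factors (1,1,1,1,1,1,1,1,1,1,1,1,1,1,1).

Reading off H_k = ker ∂_k / im ∂_{k+1}:

  H_0: rank C_0 − rank ∂_1 = 8 − 7 = 1, and the invariant factors of ∂_1 are all 1, so H_0 ≅ Z.
  H_1: rank ker ∂_1 − rank ∂_2 = (24 − 7) − 15 = 2, and the invariant factors of ∂_2 are all 1, so H_1 ≅ Z^2.
  H_2: rank ker ∂_2 − rank ∂_3 = (16 − 15) − 0 = 1, and there is no ∂_3, so H_2 ≅ Z.

H_0 = Z,  H_1 = Z^2,  H_2 = Z.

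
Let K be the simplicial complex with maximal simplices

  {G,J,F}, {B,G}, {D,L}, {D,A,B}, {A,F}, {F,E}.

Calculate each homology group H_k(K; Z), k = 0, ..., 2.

We work with the vertex ordering A < B < D < E < F < G < J < L. The simplices of K, each written with vertices in increasing order, are:

  0-simplices (8): A, B, D, E, F, G, J, L
  1-simplices (10): AB, AD, AF, BD, BG, DL, EF, FG, FJ, GJ
  2-simplices (2): ABD, FGJ

giving chain groups C_0 ≅ Z^8, C_1 ≅ Z^10, C_2 ≅ Z^2.

The boundary map ∂_1: C_1 → C_0 maps an edge to its endpoints' difference, ∂[p,q] = q − p.
This gives a 8×10 integer matrix of rank 7; reducing to Smith normal form yields diagonal entries (1,1,1,1,1,1,1).

∂_2: C_2 → C_1 acts by ∂[p,q,r] = [q,r] − [p,r] + [p,q]. For instance
  ∂FGJ = GJ − FJ + FG,
  ∂ABD = BD − AD + AB.
The 10×2 boundary matrix has rank 2 and Smith normal form diag(1,1).

Computing H_k = (kernel of ∂_k) / (image of ∂_{k+1}):

  H_0: rank C_0 − rank ∂_1 = 8 − 7 = 1, and the invariant factors of ∂_1 are all 1, so H_0 = Z.
  H_1: rank ker ∂_1 − rank ∂_2 = (10 − 7) − 2 = 1, and the invariant factors of ∂_2 are all 1, so H_1 = Z.
  H_2: rank ker ∂_2 − rank ∂_3 = (2 − 2) − 0 = 0, and there is no ∂_3, so H_2 = 0.

As a check, the Euler characteristic is 8 − 10 + 2 = 0, which agrees with 1 − 1 + 0 = 0.

H_0 ≅ Z,  H_1 ≅ Z,  H_2 = 0.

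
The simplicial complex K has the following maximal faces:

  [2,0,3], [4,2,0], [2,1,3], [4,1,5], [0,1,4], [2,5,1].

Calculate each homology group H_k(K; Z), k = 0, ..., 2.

Order the vertices as 0 < 1 < 2 < 3 < 4 < 5. Listing each simplex with vertices in this order, K has dimension 2 with simplices:

  0-simplices (6): [0], [1], [2], [3], [4], [5]
  1-simplices (12): [0,1], [0,2], [0,3], [0,4], [1,2], [1,3], [1,4], [1,5], [2,3], [2,4], [2,5], [4,5]
  2-simplices (6): [0,1,4], [0,2,3], [0,2,4], [1,2,3], [1,2,5], [1,4,5]

Hence C_0 ≅ Z^6, C_1 ≅ Z^12, C_2 ≅ Z^6.

∂_1: C_1 → C_0 maps an edge to its endpoints' difference, ∂[p,q] = q − p.
The 6×12 boundary matrix has rank 5 and Smith normal form diag(1,1,1,1,1).

The boundary map ∂_2: C_2 → C_1 maps a triangle to the signed sum of its edges. For instance
  ∂[1,2,3] = [2,3] − [1,3] + [1,2],
  ∂[1,2,5] = [2,5] − [1,5] + [1,2].
This gives a 12×6 integer matrix of rank 6; reducing to Smith normal form yields diagonal entries (1,1,1,1,1,1).

From H_k ≅ ker(∂_k) / im(∂_{k+1}) we obtain:

  H_0: rank C_0 − rank ∂_1 = 6 − 5 = 1, and the invariant factors of ∂_1 are all 1, so H_0 = Z.
  H_1: rank ker ∂_1 − rank ∂_2 = (12 − 5) − 6 = 1, and the invariant factors of ∂_2 are all 1, so H_1 = Z.
  H_2: rank ker ∂_2 − rank ∂_3 = (6 − 6) − 0 = 0, and there is no ∂_3, so H_2 = 0.

As a check, the Euler characteristic is 6 − 12 + 6 = 0, which agrees with 1 − 1 + 0 = 0.

H_0 ≅ Z,  H_1 ≅ Z,  H_2 = 0.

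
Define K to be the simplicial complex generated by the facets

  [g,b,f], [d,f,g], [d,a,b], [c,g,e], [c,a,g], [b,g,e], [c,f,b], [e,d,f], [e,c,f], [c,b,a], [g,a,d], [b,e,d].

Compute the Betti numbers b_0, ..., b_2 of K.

Fix the vertex order a < b < c < d < e < f < g and write every simplex with vertices in increasing order. Then dim K = 2 and the simplices of K are:

  0-simplices (7): a, b, c, d, e, f, g
  1-simplices (18): ab, ac, ad, ag, bc, bd, be, bf, bg, ce, cf, cg, de, df, dg, ef, eg, fg
  2-simplices (12): abc, abd, acg, adg, bcf, bde, beg, bfg, cef, ceg, def, dfg

Hence C_0 ≅ Z^7, C_1 ≅ Z^18, C_2 ≅ Z^12.

Boundary ∂_1: C_1 → C_0 maps an edge to its endpoints' difference, ∂[p,q] = q − p. For instance
  ∂ac = c − a.
The 7×18 boundary matrix has rank 6 and Smith normal form diag(1,1,1,1,1,1).

The boundary map ∂_2: C_2 → C_1 sends each 2-simplex [p,q,r] to [q,r] − [p,r] + [p,q]. For instance
  ∂cef = ef − cf + ce,
  ∂abc = bc − ac + ab.
This gives a 18×12 integer matrix of rank 12; reducing to Smith normal form yields diagonal entries (1,1,1,1,1,1,1,1,1,1,1,2).

Now H_k = ker ∂_k / im ∂_{k+1}, so:

  H_0: rank C_0 − rank ∂_1 = 7 − 6 = 1, and the invariant factors of ∂_1 are all 1, so H_0 = Z.
  H_1: rank ker ∂_1 − rank ∂_2 = (18 − 6) − 12 = 0, and ∂_2 has invariant factor 2 > 1, so H_1 = Z_2.
  H_2: rank ker ∂_2 − rank ∂_3 = (12 − 12) − 0 = 0, and there is no ∂_3, so H_2 = 0.

(K is a triangulation of the real projective plane RP^2.)

Hence the Betti numbers are b_0 = 1, b_1 = 0, b_2 = 0.

b_0 = 1, b_1 = 0, b_2 = 0.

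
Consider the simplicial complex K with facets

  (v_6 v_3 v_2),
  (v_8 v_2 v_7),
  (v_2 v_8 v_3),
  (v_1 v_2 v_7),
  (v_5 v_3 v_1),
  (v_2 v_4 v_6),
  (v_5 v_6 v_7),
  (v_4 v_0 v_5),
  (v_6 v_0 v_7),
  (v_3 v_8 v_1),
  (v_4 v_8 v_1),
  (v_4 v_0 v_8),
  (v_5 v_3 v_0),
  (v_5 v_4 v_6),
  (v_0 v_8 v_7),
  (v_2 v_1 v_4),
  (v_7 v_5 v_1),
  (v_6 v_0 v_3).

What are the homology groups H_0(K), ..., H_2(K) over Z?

We work with the vertex ordering v_0 < v_1 < v_2 < v_3 < v_4 < v_5 < v_6 < v_7 < v_8. The simplices of K, each written with vertices in increasing order, are:

  0-simplices (9): [v_0], [v_1], [v_2], [v_3], [v_4], [v_5], [v_6], [v_7], [v_8]
  1-simplices (27): (27 of them)
  2-simplices (18): (18 of them)

Hence C_0 ≅ Z^9, C_1 ≅ Z^27, C_2 ≅ Z^18.

∂_1: C_1 → C_0 is given by ∂[p,q] = [q] − [p]. For instance
  ∂[v_3,v_6] = [v_6] − [v_3].
This gives a 9×27 integer matrix of rank 8; reducing to Smith normal form yields diagonal entries (1,1,1,1,1,1,1,1).

The boundary map ∂_2: C_2 → C_1 acts by ∂[p,q,r] = [q,r] − [p,r] + [p,q]. For instance
  ∂[v_4,v_5,v_6] = [v_5,v_6] − [v_4,v_6] + [v_4,v_5],
  ∂[v_2,v_7,v_8] = [v_7,v_8] − [v_2,v_8] + [v_2,v_7].
The 27×18 boundary matrix has rank 18 and Smith normal form diag(1,1,1,1,1,1,1,1,1,1,1,1,1,1,1,1,1,2).

Computing H_k = (kernel of ∂_k) / (image of ∂_{k+1}):

  H_0: rank C_0 − rank ∂_1 = 9 − 8 = 1, and the invariant factors of ∂_1 are all 1, so H_0 = Z.
  H_1: rank ker ∂_1 − rank ∂_2 = (27 − 8) − 18 = 1, and ∂_2 has invariant factor 2 > 1, so H_1 = Z ⊕ Z/2.
  H_2: rank ker ∂_2 − rank ∂_3 = (18 − 18) − 0 = 0, and there is no ∂_3, so H_2 = 0.

As a check, the Euler characteristic is 9 − 27 + 18 = 0, which agrees with 1 − 1 + 0 = 0.

H_0 ≅ Z,  H_1 ≅ Z ⊕ Z/2,  H_2 = 0.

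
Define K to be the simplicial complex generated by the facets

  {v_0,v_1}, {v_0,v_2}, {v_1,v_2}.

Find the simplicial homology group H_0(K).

K has 3 vertices, 3 edges.
rank ∂_0 = 0, rank ∂_1 = 2 ⇒ b_0 = 3 − 0 − 2 = 1; all invariant factors of ∂_1 are 1 so no torsion. So H_0 = Z.

H_0 ≅ Z.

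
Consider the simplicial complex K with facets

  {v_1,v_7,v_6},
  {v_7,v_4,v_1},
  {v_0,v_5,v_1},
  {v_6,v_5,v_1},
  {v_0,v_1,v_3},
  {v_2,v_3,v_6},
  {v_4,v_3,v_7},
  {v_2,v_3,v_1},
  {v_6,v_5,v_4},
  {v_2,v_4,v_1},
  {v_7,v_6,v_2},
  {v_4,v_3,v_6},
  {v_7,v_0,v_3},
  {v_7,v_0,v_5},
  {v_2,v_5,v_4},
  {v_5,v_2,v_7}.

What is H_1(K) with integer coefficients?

Fix the vertex order v_0 < v_1 < v_2 < v_3 < v_4 < v_5 < v_6 < v_7 and write every simplex with vertices in increasing order. Then dim K = 2 and the simplices of K are:

  0-simplices (8): [v_0], [v_1], [v_2], [v_3], [v_4], [v_5], [v_6], [v_7]
  1-simplices (24): (24 of them)
  2-simplices (16): (16 of them)

giving chain groups C_0 ≅ Z^8, C_1 ≅ Z^24, C_2 ≅ Z^16.

Boundary ∂_1: C_1 → C_0 is given by ∂[p,q] = [q] − [p]. For instance
  ∂[v_3,v_7] = [v_7] − [v_3].
The resulting 8×24 matrix has rank 7, and its Smith normal form has invariant factors (1,1,1,1,1,1,1).

∂_2: C_2 → C_1 maps a triangle to the signed sum of its edges. For instance
  ∂[v_1,v_5,v_6] = [v_5,v_6] − [v_1,v_6] + [v_1,v_5],
  ∂[v_2,v_3,v_6] = [v_3,v_6] − [v_2,v_6] + [v_2,v_3].
The 24×16 boundary matrix has rank 15 and Smith normal form diag(1,1,1,1,1,1,1,1,1,1,1,1,1,1,1).

Now H_k = ker ∂_k / im ∂_{k+1}, so:

  H_1: rank ker ∂_1 − rank ∂_2 = (24 − 7) − 15 = 2, and the invariant factors of ∂_2 are all 1, so H_1 = Z^2.

H_1 = Z^2.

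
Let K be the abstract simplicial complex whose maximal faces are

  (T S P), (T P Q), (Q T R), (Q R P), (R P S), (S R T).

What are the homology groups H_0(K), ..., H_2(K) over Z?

H_0 = Z,  H_1 = 0,  H_2 = Z.

Order the vertices as P < Q < R < S < T. Listing each simplex with vertices in this order, K has dimension 2 with simplices:

  0-simplices (5): P, Q, R, S, T
  1-simplices (9): PQ, PR, PS, PT, QR, QT, RS, RT, ST
  2-simplices (6): PQR, PQT, PRS, PST, QRT, RST

so the chain groups are C_0 ≅ Z^5, C_1 ≅ Z^9, C_2 ≅ Z^6.

Boundary ∂_1: C_1 → C_0 sends each edge [p,q] (with p < q) to q − p.
The 5×9 boundary matrix has rank 4 and Smith normal form diag(1,1,1,1).

Boundary ∂_2: C_2 → C_1 maps a triangle to the signed sum of its edges. For instance
  ∂PQT = QT − PT + PQ,
  ∂PST = ST − PT + PS.
The 9×6 boundary matrix has rank 5 and Smith normal form diag(1,1,1,1,1).

Computing H_k = (kernel of ∂_k) / (image of ∂_{k+1}):

  H_0: rank C_0 − rank ∂_1 = 5 − 4 = 1, and the invariant factors of ∂_1 are all 1, so H_0 ≅ Z.
  H_1: rank ker ∂_1 − rank ∂_2 = (9 − 4) − 5 = 0, and the invariant factors of ∂_2 are all 1, so H_1 ≅ 0.
  H_2: rank ker ∂_2 − rank ∂_3 = (6 − 5) − 0 = 1, and there is no ∂_3, so H_2 ≅ Z.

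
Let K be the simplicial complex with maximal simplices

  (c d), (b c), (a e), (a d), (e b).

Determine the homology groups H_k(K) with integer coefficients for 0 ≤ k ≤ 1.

H_0 ≅ Z,  H_1 ≅ Z.

Fix the vertex order a < b < c < d < e and write every simplex with vertices in increasing order. Then dim K = 1 and the simplices of K are:

  0-simplices (5): a, b, c, d, e
  1-simplices (5): ad, ae, bc, be, cd

Hence C_0 ≅ Z^5, C_1 ≅ Z^5.

∂_1: C_1 → C_0 is given by ∂[p,q] = [q] − [p].
This gives a 5×5 integer matrix of rank 4; reducing to Smith normal form yields diagonal entries (1,1,1,1).

Computing H_k = (kernel of ∂_k) / (image of ∂_{k+1}):

  H_0: rank C_0 − rank ∂_1 = 5 − 4 = 1, and the invariant factors of ∂_1 are all 1, so H_0 = Z.
  H_1: rank ker ∂_1 − rank ∂_2 = (5 − 4) − 0 = 1, and there is no ∂_2, so H_1 = Z.

As a check, the Euler characteristic is 5 − 5 = 0, which agrees with 1 − 1 = 0.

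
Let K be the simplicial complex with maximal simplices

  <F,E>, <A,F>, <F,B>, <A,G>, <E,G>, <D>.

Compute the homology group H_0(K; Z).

H_0 ≅ Z^2.

Fix the vertex order A < B < D < E < F < G and write every simplex with vertices in increasing order. Then dim K = 1 and the simplices of K are:

  0-simplices (6): A, B, D, E, F, G
  1-simplices (5): AF, AG, BF, EF, EG

so the chain groups are C_0 ≅ Z^6, C_1 ≅ Z^5.

Boundary ∂_1: C_1 → C_0 sends each edge [p,q] (with p < q) to q − p. For instance
  ∂EF = F − E.
The resulting 6×5 matrix has rank 4, and its Smith normal form has invariant factors (1,1,1,1).

From H_k ≅ ker(∂_k) / im(∂_{k+1}) we obtain:

  H_0: rank C_0 − rank ∂_1 = 6 − 4 = 2, and the invariant factors of ∂_1 are all 1, so H_0 ≅ Z^2.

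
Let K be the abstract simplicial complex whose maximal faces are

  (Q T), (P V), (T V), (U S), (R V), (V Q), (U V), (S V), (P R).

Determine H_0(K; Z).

H_0 ≅ Z.

Fix the vertex order P < Q < R < S < T < U < V and write every simplex with vertices in increasing order. Then dim K = 1 and the simplices of K are:

  0-simplices (7): P, Q, R, S, T, U, V
  1-simplices (9): PR, PV, QT, QV, RV, SU, SV, TV, UV

Hence C_0 ≅ Z^7, C_1 ≅ Z^9.

The boundary map ∂_1: C_1 → C_0 is given by ∂[p,q] = [q] − [p]. For instance
  ∂PV = V − P.
This gives a 7×9 integer matrix of rank 6; reducing to Smith normal form yields diagonal entries (1,1,1,1,1,1).

From H_k ≅ ker(∂_k) / im(∂_{k+1}) we obtain:

  H_0: rank C_0 − rank ∂_1 = 7 − 6 = 1, and the invariant factors of ∂_1 are all 1, so H_0 ≅ Z.

(K is a triangulation of a wedge of 3 circles.)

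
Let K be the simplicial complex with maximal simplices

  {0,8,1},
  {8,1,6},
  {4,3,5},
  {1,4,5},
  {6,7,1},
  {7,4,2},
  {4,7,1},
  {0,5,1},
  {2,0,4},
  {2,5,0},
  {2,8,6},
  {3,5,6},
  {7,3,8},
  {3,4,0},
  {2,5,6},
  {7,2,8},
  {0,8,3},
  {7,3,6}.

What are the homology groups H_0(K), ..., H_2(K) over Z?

H_0 ≅ Z,  H_1 ≅ Z ⊕ Z_2,  H_2 = 0.

Take the total order 0 < 1 < 2 < 3 < 4 < 5 < 6 < 7 < 8 on the vertex set. Then K (dimension 2) consists of the simplices:

  0-simplices (9): [0], [1], [2], [3], [4], [5], [6], [7], [8]
  1-simplices (27): (27 of them)
  2-simplices (18): [0,1,5], [0,1,8], [0,2,4], [0,2,5], [0,3,4], [0,3,8], [1,4,5], [1,4,7], [1,6,7], [1,6,8], [2,4,7], [2,5,6], [2,6,8], [2,7,8], [3,4,5], [3,5,6], [3,6,7], [3,7,8]

giving chain groups C_0 ≅ Z^9, C_1 ≅ Z^27, C_2 ≅ Z^18.

Boundary ∂_1: C_1 → C_0 sends each edge [p,q] (with p < q) to q − p.
The resulting 9×27 matrix has rank 8, and its Smith normal form has invariant factors (1,1,1,1,1,1,1,1).

The boundary map ∂_2: C_2 → C_1 maps a triangle to the signed sum of its edges. For instance
  ∂[0,2,4] = [2,4] − [0,4] + [0,2],
  ∂[1,4,7] = [4,7] − [1,7] + [1,4].
As a 27×18 matrix over Z this has rank 18, with invariant factors (1,1,1,1,1,1,1,1,1,1,1,1,1,1,1,1,1,2).

From H_k ≅ ker(∂_k) / im(∂_{k+1}) we obtain:

  H_0: rank C_0 − rank ∂_1 = 9 − 8 = 1, and the invariant factors of ∂_1 are all 1, so H_0 = Z.
  H_1: rank ker ∂_1 − rank ∂_2 = (27 − 8) − 18 = 1, and ∂_2 has invariant factor 2 > 1, so H_1 = Z ⊕ Z_2.
  H_2: rank ker ∂_2 − rank ∂_3 = (18 − 18) − 0 = 0, and there is no ∂_3, so H_2 = 0.

As a check, the Euler characteristic is 9 − 27 + 18 = 0, which agrees with 1 − 1 + 0 = 0.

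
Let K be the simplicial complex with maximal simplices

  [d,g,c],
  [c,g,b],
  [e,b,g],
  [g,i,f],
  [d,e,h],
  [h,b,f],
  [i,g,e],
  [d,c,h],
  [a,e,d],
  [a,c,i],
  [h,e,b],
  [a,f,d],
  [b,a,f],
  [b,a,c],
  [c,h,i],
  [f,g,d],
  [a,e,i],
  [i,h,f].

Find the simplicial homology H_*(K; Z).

Order the vertices as a < b < c < d < e < f < g < h < i. Listing each simplex with vertices in this order, K has dimension 2 with simplices:

  0-simplices (9): a, b, c, d, e, f, g, h, i
  1-simplices (27): ab, ac, ad, ae, af, ai, bc, be, bf, bg, bh, cd, cg, ch, ci, de, df, dg, dh, eg, eh, ei, fg, fh, fi, gi, hi
  2-simplices (18): abc, abf, aci, ade, adf, aei, bcg, beg, beh, bfh, cdg, cdh, chi, deh, dfg, egi, fgi, fhi

giving chain groups C_0 ≅ Z^9, C_1 ≅ Z^27, C_2 ≅ Z^18.

The boundary map ∂_1: C_1 → C_0 is given by ∂[p,q] = [q] − [p].
The 9×27 boundary matrix has rank 8 and Smith normal form diag(1,1,1,1,1,1,1,1).

Boundary ∂_2: C_2 → C_1 sends each 2-simplex [p,q,r] to [q,r] − [p,r] + [p,q]. For instance
  ∂fgi = gi − fi + fg,
  ∂chi = hi − ci + ch.
This gives a 27×18 integer matrix of rank 17; reducing to Smith normal form yields diagonal entries (1,1,1,1,1,1,1,1,1,1,1,1,1,1,1,1,1).

From H_k ≅ ker(∂_k) / im(∂_{k+1}) we obtain:

  H_0: rank C_0 − rank ∂_1 = 9 − 8 = 1, and the invariant factors of ∂_1 are all 1, so H_0 ≅ Z.
  H_1: rank ker ∂_1 − rank ∂_2 = (27 − 8) − 17 = 2, and the invariant factors of ∂_2 are all 1, so H_1 ≅ Z^2.
  H_2: rank ker ∂_2 − rank ∂_3 = (18 − 17) − 0 = 1, and there is no ∂_3, so H_2 ≅ Z.

H_0 ≅ Z,  H_1 ≅ Z^2,  H_2 ≅ Z.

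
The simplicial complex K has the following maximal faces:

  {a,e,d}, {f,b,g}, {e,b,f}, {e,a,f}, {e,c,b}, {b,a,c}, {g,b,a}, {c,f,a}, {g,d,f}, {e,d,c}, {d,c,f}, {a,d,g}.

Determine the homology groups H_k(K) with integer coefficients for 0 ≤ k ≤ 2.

H_0 = Z,  H_1 = Z_2,  H_2 = 0.

Fix the vertex order a < b < c < d < e < f < g and write every simplex with vertices in increasing order. Then dim K = 2 and the simplices of K are:

  0-simplices (7): a, b, c, d, e, f, g
  1-simplices (18): ab, ac, ad, ae, af, ag, bc, be, bf, bg, cd, ce, cf, de, df, dg, ef, fg
  2-simplices (12): abc, abg, acf, ade, adg, aef, bce, bef, bfg, cde, cdf, dfg

Hence C_0 ≅ Z^7, C_1 ≅ Z^18, C_2 ≅ Z^12.

The boundary map ∂_1: C_1 → C_0 sends each edge [p,q] (with p < q) to q − p. For instance
  ∂ad = d − a.
This gives a 7×18 integer matrix of rank 6; reducing to Smith normal form yields diagonal entries (1,1,1,1,1,1).

Boundary ∂_2: C_2 → C_1 maps a triangle to the signed sum of its edges. For instance
  ∂adg = dg − ag + ad,
  ∂abc = bc − ac + ab.
This gives a 18×12 integer matrix of rank 12; reducing to Smith normal form yields diagonal entries (1,1,1,1,1,1,1,1,1,1,1,2).

Reading off H_k = ker ∂_k / im ∂_{k+1}:

  H_0: rank C_0 − rank ∂_1 = 7 − 6 = 1, and the invariant factors of ∂_1 are all 1, so H_0 ≅ Z.
  H_1: rank ker ∂_1 − rank ∂_2 = (18 − 6) − 12 = 0, and ∂_2 has invariant factor 2 > 1, so H_1 ≅ Z_2.
  H_2: rank ker ∂_2 − rank ∂_3 = (12 − 12) − 0 = 0, and there is no ∂_3, so H_2 ≅ 0.

As a check, the Euler characteristic is 7 − 18 + 12 = 1, which agrees with 1 − 0 + 0 = 1.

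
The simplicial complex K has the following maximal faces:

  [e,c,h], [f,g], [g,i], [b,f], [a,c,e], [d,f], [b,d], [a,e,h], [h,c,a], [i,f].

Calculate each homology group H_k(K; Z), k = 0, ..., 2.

Take the total order a < b < c < d < e < f < g < h < i on the vertex set. Then K (dimension 2) consists of the simplices:

  0-simplices (9): a, b, c, d, e, f, g, h, i
  1-simplices (12): ac, ae, ah, bd, bf, ce, ch, df, eh, fg, fi, gi
  2-simplices (4): ace, ach, aeh, ceh

giving chain groups C_0 ≅ Z^9, C_1 ≅ Z^12, C_2 ≅ Z^4.

∂_1: C_1 → C_0 sends each edge [p,q] (with p < q) to q − p. For instance
  ∂fg = g − f.
As a 9×12 matrix over Z this has rank 7, with invariant factors (1,1,1,1,1,1,1).

Boundary ∂_2: C_2 → C_1 sends each 2-simplex [p,q,r] to [q,r] − [p,r] + [p,q]. For instance
  ∂ceh = eh − ch + ce,
  ∂ace = ce − ae + ac.
As a 12×4 matrix over Z this has rank 3, with invariant factors (1,1,1).

Computing H_k = (kernel of ∂_k) / (image of ∂_{k+1}):

  H_0: rank C_0 − rank ∂_1 = 9 − 7 = 2, and the invariant factors of ∂_1 are all 1, so H_0 ≅ Z^2.
  H_1: rank ker ∂_1 − rank ∂_2 = (12 − 7) − 3 = 2, and the invariant factors of ∂_2 are all 1, so H_1 ≅ Z^2.
  H_2: rank ker ∂_2 − rank ∂_3 = (4 − 3) − 0 = 1, and there is no ∂_3, so H_2 ≅ Z.

(K is a triangulation of the disjoint union of the 2-sphere S^2 and a wedge of 2 circles.)

H_0 ≅ Z^2,  H_1 ≅ Z^2,  H_2 ≅ Z.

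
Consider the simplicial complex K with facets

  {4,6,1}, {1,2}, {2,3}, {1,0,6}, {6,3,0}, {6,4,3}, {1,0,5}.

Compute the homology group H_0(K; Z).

H_0 = Z.

Order the vertices as 0 < 1 < 2 < 3 < 4 < 5 < 6. Listing each simplex with vertices in this order, K has dimension 2 with simplices:

  0-simplices (7): [0], [1], [2], [3], [4], [5], [6]
  1-simplices (12): [0,1], [0,3], [0,5], [0,6], [1,2], [1,4], [1,5], [1,6], [2,3], [3,4], [3,6], [4,6]
  2-simplices (5): [0,1,5], [0,1,6], [0,3,6], [1,4,6], [3,4,6]

giving chain groups C_0 ≅ Z^7, C_1 ≅ Z^12, C_2 ≅ Z^5.

Boundary ∂_1: C_1 → C_0 is given by ∂[p,q] = [q] − [p].
The resulting 7×12 matrix has rank 6, and its Smith normal form has invariant factors (1,1,1,1,1,1).

Boundary ∂_2: C_2 → C_1 acts by ∂[p,q,r] = [q,r] − [p,r] + [p,q]. For instance
  ∂[0,1,6] = [1,6] − [0,6] + [0,1],
  ∂[0,1,5] = [1,5] − [0,5] + [0,1].
This gives a 12×5 integer matrix of rank 5; reducing to Smith normal form yields diagonal entries (1,1,1,1,1).

From H_k ≅ ker(∂_k) / im(∂_{k+1}) we obtain:

  H_0: rank C_0 − rank ∂_1 = 7 − 6 = 1, and the invariant factors of ∂_1 are all 1, so H_0 ≅ Z.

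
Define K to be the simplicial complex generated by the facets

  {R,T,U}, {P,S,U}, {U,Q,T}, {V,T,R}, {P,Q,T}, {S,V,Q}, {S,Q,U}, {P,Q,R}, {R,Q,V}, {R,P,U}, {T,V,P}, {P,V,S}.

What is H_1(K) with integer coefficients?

H_1 = Z/2.

Take the total order P < Q < R < S < T < U < V on the vertex set. Then K (dimension 2) consists of the simplices:

  0-simplices (7): P, Q, R, S, T, U, V
  1-simplices (18): PQ, PR, PS, PT, PU, PV, QR, QS, QT, QU, QV, RT, RU, RV, SU, SV, TU, TV
  2-simplices (12): PQR, PQT, PRU, PSU, PSV, PTV, QRV, QSU, QSV, QTU, RTU, RTV

so the chain groups are C_0 ≅ Z^7, C_1 ≅ Z^18, C_2 ≅ Z^12.

Boundary ∂_1: C_1 → C_0 is given by ∂[p,q] = [q] − [p].
As a 7×18 matrix over Z this has rank 6, with invariant factors (1,1,1,1,1,1).

∂_2: C_2 → C_1 sends each 2-simplex [p,q,r] to [q,r] − [p,r] + [p,q]. For instance
  ∂QSU = SU − QU + QS,
  ∂PQT = QT − PT + PQ.
As a 18×12 matrix over Z this has rank 12, with invariant factors (1,1,1,1,1,1,1,1,1,1,1,2).

Reading off H_k = ker ∂_k / im ∂_{k+1}:

  H_1: rank ker ∂_1 − rank ∂_2 = (18 − 6) − 12 = 0, and ∂_2 has invariant factor 2 > 1, so H_1 = Z/2.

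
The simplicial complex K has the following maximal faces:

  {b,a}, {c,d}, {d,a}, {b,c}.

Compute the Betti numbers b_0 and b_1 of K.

b_0 = 1, b_1 = 1.

Fix the vertex order a < b < c < d and write every simplex with vertices in increasing order. Then dim K = 1 and the simplices of K are:

  0-simplices (4): a, b, c, d
  1-simplices (4): ab, ad, bc, cd

so the chain groups are C_0 ≅ Z^4, C_1 ≅ Z^4.

∂_1: C_1 → C_0 sends each edge [p,q] (with p < q) to q − p.
As a 4×4 matrix over Z this has rank 3, with invariant factors (1,1,1).

From H_k ≅ ker(∂_k) / im(∂_{k+1}) we obtain:

  H_0: rank C_0 − rank ∂_1 = 4 − 3 = 1, and the invariant factors of ∂_1 are all 1, so H_0 ≅ Z.
  H_1: rank ker ∂_1 − rank ∂_2 = (4 − 3) − 0 = 1, and there is no ∂_2, so H_1 ≅ Z.

Hence the Betti numbers are b_0 = 1, b_1 = 1.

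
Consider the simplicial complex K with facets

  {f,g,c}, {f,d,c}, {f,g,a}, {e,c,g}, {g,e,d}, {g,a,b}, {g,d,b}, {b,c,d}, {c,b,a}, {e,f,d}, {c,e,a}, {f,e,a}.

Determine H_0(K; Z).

H_0 ≅ Z.

Take the total order a < b < c < d < e < f < g on the vertex set. Then K (dimension 2) consists of the simplices:

  0-simplices (7): a, b, c, d, e, f, g
  1-simplices (18): ab, ac, ae, af, ag, bc, bd, bg, cd, ce, cf, cg, de, df, dg, ef, eg, fg
  2-simplices (12): abc, abg, ace, aef, afg, bcd, bdg, cdf, ceg, cfg, def, deg

Hence C_0 ≅ Z^7, C_1 ≅ Z^18, C_2 ≅ Z^12.

The boundary map ∂_1: C_1 → C_0 maps an edge to its endpoints' difference, ∂[p,q] = q − p. For instance
  ∂ef = f − e.
The resulting 7×18 matrix has rank 6, and its Smith normal form has invariant factors (1,1,1,1,1,1).

The boundary map ∂_2: C_2 → C_1 maps a triangle to the signed sum of its edges. For instance
  ∂cdf = df − cf + cd,
  ∂ace = ce − ae + ac.
As a 18×12 matrix over Z this has rank 12, with invariant factors (1,1,1,1,1,1,1,1,1,1,1,2).

Now H_k = ker ∂_k / im ∂_{k+1}, so:

  H_0: rank C_0 − rank ∂_1 = 7 − 6 = 1, and the invariant factors of ∂_1 are all 1, so H_0 = Z.

(K is a triangulation of the real projective plane RP^2.)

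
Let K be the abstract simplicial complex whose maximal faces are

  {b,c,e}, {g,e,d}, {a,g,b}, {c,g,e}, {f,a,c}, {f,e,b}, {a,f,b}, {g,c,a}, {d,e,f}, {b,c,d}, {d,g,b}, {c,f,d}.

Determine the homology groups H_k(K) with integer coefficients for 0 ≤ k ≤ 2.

H_0 ≅ Z,  H_1 ≅ Z_2,  H_2 = 0.

Order the vertices as a < b < c < d < e < f < g. Listing each simplex with vertices in this order, K has dimension 2 with simplices:

  0-simplices (7): a, b, c, d, e, f, g
  1-simplices (18): ab, ac, af, ag, bc, bd, be, bf, bg, cd, ce, cf, cg, de, df, dg, ef, eg
  2-simplices (12): abf, abg, acf, acg, bcd, bce, bdg, bef, cdf, ceg, def, deg

giving chain groups C_0 ≅ Z^7, C_1 ≅ Z^18, C_2 ≅ Z^12.

∂_1: C_1 → C_0 maps an edge to its endpoints' difference, ∂[p,q] = q − p.
As a 7×18 matrix over Z this has rank 6, with invariant factors (1,1,1,1,1,1).

Boundary ∂_2: C_2 → C_1 acts by ∂[p,q,r] = [q,r] − [p,r] + [p,q]. For instance
  ∂bef = ef − bf + be,
  ∂acg = cg − ag + ac.
The resulting 18×12 matrix has rank 12, and its Smith normal form has invariant factors (1,1,1,1,1,1,1,1,1,1,1,2).

Reading off H_k = ker ∂_k / im ∂_{k+1}:

  H_0: rank C_0 − rank ∂_1 = 7 − 6 = 1, and the invariant factors of ∂_1 are all 1, so H_0 ≅ Z.
  H_1: rank ker ∂_1 − rank ∂_2 = (18 − 6) − 12 = 0, and ∂_2 has invariant factor 2 > 1, so H_1 ≅ Z_2.
  H_2: rank ker ∂_2 − rank ∂_3 = (12 − 12) − 0 = 0, and there is no ∂_3, so H_2 ≅ 0.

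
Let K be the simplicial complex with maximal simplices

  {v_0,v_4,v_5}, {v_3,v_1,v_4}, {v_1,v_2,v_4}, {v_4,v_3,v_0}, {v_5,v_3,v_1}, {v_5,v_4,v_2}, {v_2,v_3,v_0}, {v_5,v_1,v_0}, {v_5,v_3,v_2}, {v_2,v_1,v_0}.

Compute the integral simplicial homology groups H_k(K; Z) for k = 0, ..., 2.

H_0 ≅ Z,  H_1 ≅ Z/2,  H_2 = 0.

K has 6 vertices, 15 edges, 10 triangles.
rank ∂_0 = 0, rank ∂_1 = 5 ⇒ b_0 = 6 − 0 − 5 = 1; all invariant factors of ∂_1 are 1 so no torsion. So H_0 = Z.
rank ∂_1 = 5, rank ∂_2 = 10 ⇒ b_1 = 15 − 5 − 10 = 0; ∂_2 has invariant factor(s) [2] giving torsion. So H_1 = Z/2.
rank ∂_2 = 10, rank ∂_3 = 0 ⇒ b_2 = 10 − 10 − 0 = 0. So H_2 = 0.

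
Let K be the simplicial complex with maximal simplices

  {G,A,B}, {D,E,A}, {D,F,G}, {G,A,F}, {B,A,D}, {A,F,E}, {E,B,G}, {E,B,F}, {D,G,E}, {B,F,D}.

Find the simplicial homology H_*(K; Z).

We work with the vertex ordering A < B < D < E < F < G. The simplices of K, each written with vertices in increasing order, are:

  0-simplices (6): A, B, D, E, F, G
  1-simplices (15): AB, AD, AE, AF, AG, BD, BE, BF, BG, DE, DF, DG, EF, EG, FG
  2-simplices (10): ABD, ABG, ADE, AEF, AFG, BDF, BEF, BEG, DEG, DFG

giving chain groups C_0 ≅ Z^6, C_1 ≅ Z^15, C_2 ≅ Z^10.

Boundary ∂_1: C_1 → C_0 maps an edge to its endpoints' difference, ∂[p,q] = q − p. For instance
  ∂BF = F − B.
The 6×15 boundary matrix has rank 5 and Smith normal form diag(1,1,1,1,1).

The boundary map ∂_2: C_2 → C_1 sends each 2-simplex [p,q,r] to [q,r] − [p,r] + [p,q]. For instance
  ∂DEG = EG − DG + DE,
  ∂DFG = FG − DG + DF.
The resulting 15×10 matrix has rank 10, and its Smith normal form has invariant factors (1,1,1,1,1,1,1,1,1,2).

Now H_k = ker ∂_k / im ∂_{k+1}, so:

  H_0: rank C_0 − rank ∂_1 = 6 − 5 = 1, and the invariant factors of ∂_1 are all 1, so H_0 = Z.
  H_1: rank ker ∂_1 − rank ∂_2 = (15 − 5) − 10 = 0, and ∂_2 has invariant factor 2 > 1, so H_1 = Z/2Z.
  H_2: rank ker ∂_2 − rank ∂_3 = (10 − 10) − 0 = 0, and there is no ∂_3, so H_2 = 0.

(K is a triangulation of the real projective plane RP^2.)

H_0 ≅ Z,  H_1 ≅ Z/2Z,  H_2 = 0.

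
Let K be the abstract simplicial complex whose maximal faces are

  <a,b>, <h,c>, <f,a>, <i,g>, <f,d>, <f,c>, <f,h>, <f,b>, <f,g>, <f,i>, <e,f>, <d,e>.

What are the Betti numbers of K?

Take the total order a < b < c < d < e < f < g < h < i on the vertex set. Then K (dimension 1) consists of the simplices:

  0-simplices (9): a, b, c, d, e, f, g, h, i
  1-simplices (12): ab, af, bf, cf, ch, de, df, ef, fg, fh, fi, gi

giving chain groups C_0 ≅ Z^9, C_1 ≅ Z^12.

∂_1: C_1 → C_0 maps an edge to its endpoints' difference, ∂[p,q] = q − p. For instance
  ∂ch = h − c.
The 9×12 boundary matrix has rank 8 and Smith normal form diag(1,1,1,1,1,1,1,1).

Computing H_k = (kernel of ∂_k) / (image of ∂_{k+1}):

  H_0: rank C_0 − rank ∂_1 = 9 − 8 = 1, and the invariant factors of ∂_1 are all 1, so H_0 = Z.
  H_1: rank ker ∂_1 − rank ∂_2 = (12 − 8) − 0 = 4, and there is no ∂_2, so H_1 = Z^4.

Hence the Betti numbers are b_0 = 1, b_1 = 4.

b_0 = 1, b_1 = 4.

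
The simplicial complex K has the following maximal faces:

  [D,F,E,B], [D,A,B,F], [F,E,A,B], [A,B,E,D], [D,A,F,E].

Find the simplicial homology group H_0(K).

H_0 ≅ Z.

We work with the vertex ordering A < B < D < E < F. The simplices of K, each written with vertices in increasing order, are:

  0-simplices (5): A, B, D, E, F
  1-simplices (10): AB, AD, AE, AF, BD, BE, BF, DE, DF, EF
  2-simplices (10): ABD, ABE, ABF, ADE, ADF, AEF, BDE, BDF, BEF, DEF
  3-simplices (5): ABDE, ABDF, ABEF, ADEF, BDEF

giving chain groups C_0 ≅ Z^5, C_1 ≅ Z^10, C_2 ≅ Z^10, C_3 ≅ Z^5.

∂_1: C_1 → C_0 is given by ∂[p,q] = [q] − [p]. For instance
  ∂EF = F − E.
As a 5×10 matrix over Z this has rank 4, with invariant factors (1,1,1,1).

The boundary map ∂_2: C_2 → C_1 maps a triangle to the signed sum of its edges. For instance
  ∂DEF = EF − DF + DE,
  ∂ABF = BF − AF + AB.
This gives a 10×10 integer matrix of rank 6; reducing to Smith normal form yields diagonal entries (1,1,1,1,1,1).

∂_3: C_3 → C_2 sends each 3-simplex σ to the alternating sum Σ_i (−1)^i (σ with its i-th vertex removed). For instance
  ∂ABEF = BEF − AEF + ABF − ABE,
  ∂ABDE = BDE − ADE + ABE − ABD.
The resulting 10×5 matrix has rank 4, and its Smith normal form has invariant factors (1,1,1,1).

Reading off H_k = ker ∂_k / im ∂_{k+1}:

  H_0: rank C_0 − rank ∂_1 = 5 − 4 = 1, and the invariant factors of ∂_1 are all 1, so H_0 = Z.

(K is a triangulation of the 3-sphere S^3.)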